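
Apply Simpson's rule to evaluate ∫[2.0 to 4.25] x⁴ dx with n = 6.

f(x) = x⁴
a = 2.0, b = 4.25, n = 6
h = (b - a)/n = 0.375000

Simpson's rule: (h/3)[f(x₀) + 4f(x₁) + 2f(x₂) + ... + f(xₙ)]

x_0 = 2.0000, f(x_0) = 16.000000, coefficient = 1
x_1 = 2.3750, f(x_1) = 31.816650, coefficient = 4
x_2 = 2.7500, f(x_2) = 57.191406, coefficient = 2
x_3 = 3.1250, f(x_3) = 95.367432, coefficient = 4
x_4 = 3.5000, f(x_4) = 150.062500, coefficient = 2
x_5 = 3.8750, f(x_5) = 225.468994, coefficient = 4
x_6 = 4.2500, f(x_6) = 326.253906, coefficient = 1

I ≈ (0.375000/3) × 2167.374023 = 270.921753
Exact value: 270.915820
Error: 0.005933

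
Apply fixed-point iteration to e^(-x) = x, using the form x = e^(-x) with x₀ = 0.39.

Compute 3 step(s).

Equation: e^(-x) = x
Fixed-point form: x = e^(-x)
x₀ = 0.39

x_1 = g(0.390000) = 0.677057
x_2 = g(0.677057) = 0.508110
x_3 = g(0.508110) = 0.601631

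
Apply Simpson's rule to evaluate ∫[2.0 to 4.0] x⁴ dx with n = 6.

f(x) = x⁴
a = 2.0, b = 4.0, n = 6
h = (b - a)/n = 0.333333

Simpson's rule: (h/3)[f(x₀) + 4f(x₁) + 2f(x₂) + ... + f(xₙ)]

x_0 = 2.0000, f(x_0) = 16.000000, coefficient = 1
x_1 = 2.3333, f(x_1) = 29.641975, coefficient = 4
x_2 = 2.6667, f(x_2) = 50.567901, coefficient = 2
x_3 = 3.0000, f(x_3) = 81.000000, coefficient = 4
x_4 = 3.3333, f(x_4) = 123.456790, coefficient = 2
x_5 = 3.6667, f(x_5) = 180.753086, coefficient = 4
x_6 = 4.0000, f(x_6) = 256.000000, coefficient = 1

I ≈ (0.333333/3) × 1785.629630 = 198.403292
Exact value: 198.400000
Error: 0.003292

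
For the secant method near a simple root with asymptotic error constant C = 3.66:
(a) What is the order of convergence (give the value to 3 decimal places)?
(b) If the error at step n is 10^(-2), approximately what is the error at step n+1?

(a) Secant method has superlinear convergence with order φ = (1+√5)/2 ≈ 1.618.
    This means |e_{n+1}| ≈ C|e_n|^1.618.

(b) With |e_n| = 10^(-2) and C = 3.66:
    |e_{n+1}| ≈ 3.66 × (10^(-2))^1.618 = 3.66 × 10^(-3.24)

(a) ≈ 1.618 (golden ratio); (b) |e_{n+1}| ≈ 2.125e-03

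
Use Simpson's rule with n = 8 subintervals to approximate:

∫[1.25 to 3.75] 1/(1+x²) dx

f(x) = 1/(1+x²)
a = 1.25, b = 3.75, n = 8
h = (b - a)/n = 0.312500

Simpson's rule: (h/3)[f(x₀) + 4f(x₁) + 2f(x₂) + ... + f(xₙ)]

x_0 = 1.2500, f(x_0) = 0.390244, coefficient = 1
x_1 = 1.5625, f(x_1) = 0.290579, coefficient = 4
x_2 = 1.8750, f(x_2) = 0.221453, coefficient = 2
x_3 = 2.1875, f(x_3) = 0.172856, coefficient = 4
x_4 = 2.5000, f(x_4) = 0.137931, coefficient = 2
x_5 = 2.8125, f(x_5) = 0.112231, coefficient = 4
x_6 = 3.1250, f(x_6) = 0.092888, coefficient = 2
x_7 = 3.4375, f(x_7) = 0.078025, coefficient = 4
x_8 = 3.7500, f(x_8) = 0.066390, coefficient = 1

I ≈ (0.312500/3) × 3.975945 = 0.414161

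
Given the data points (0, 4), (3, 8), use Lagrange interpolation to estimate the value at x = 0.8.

Lagrange interpolation formula:
P(x) = Σ yᵢ × Lᵢ(x)
where Lᵢ(x) = Π_{j≠i} (x - xⱼ)/(xᵢ - xⱼ)

L_0(0.8) = (0.8 - 3)/(0 - 3) = 0.733333
L_1(0.8) = (0.8 - 0)/(3 - 0) = 0.266667

P(0.8) = 4×L_0(0.8) + 8×L_1(0.8)
P(0.8) = 5.066667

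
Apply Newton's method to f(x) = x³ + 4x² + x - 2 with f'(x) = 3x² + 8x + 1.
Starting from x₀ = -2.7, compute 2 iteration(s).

f(x) = x³ + 4x² + x - 2
f'(x) = 3x² + 8x + 1
x₀ = -2.7

Newton-Raphson formula: x_{n+1} = x_n - f(x_n)/f'(x_n)

Iteration 1:
  f(-2.700000) = 4.777000
  f'(-2.700000) = 1.270000
  x_1 = -2.700000 - 4.777000/1.270000 = -6.461417
Iteration 2:
  f(-6.461417) = -111.225378
  f'(-6.461417) = 74.558403
  x_2 = -6.461417 - (-111.225378)/74.558403 = -4.969629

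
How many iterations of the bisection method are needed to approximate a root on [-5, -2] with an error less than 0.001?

We need (b-a)/2^n ≤ 0.001
(-2 - (-5))/2^n ≤ 0.001
3/2^n ≤ 0.001
2^n ≥ 3000
n ≥ log₂(3000) = 11.55
n ≥ 12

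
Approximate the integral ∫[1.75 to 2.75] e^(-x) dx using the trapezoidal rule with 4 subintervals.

f(x) = e^(-x)
a = 1.75, b = 2.75, n = 4
h = (b - a)/n = 0.250000

Trapezoidal rule: (h/2)[f(x₀) + 2f(x₁) + 2f(x₂) + ... + f(xₙ)]

x_0 = 1.7500, f(x_0) = 0.173774, coefficient = 1
x_1 = 2.0000, f(x_1) = 0.135335, coefficient = 2
x_2 = 2.2500, f(x_2) = 0.105399, coefficient = 2
x_3 = 2.5000, f(x_3) = 0.082085, coefficient = 2
x_4 = 2.7500, f(x_4) = 0.063928, coefficient = 1

I ≈ (0.250000/2) × 0.883341 = 0.110418
Exact value: 0.109846
Error: 0.000572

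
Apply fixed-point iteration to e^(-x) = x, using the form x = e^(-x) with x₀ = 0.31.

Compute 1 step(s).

Equation: e^(-x) = x
Fixed-point form: x = e^(-x)
x₀ = 0.31

x_1 = g(0.310000) = 0.733447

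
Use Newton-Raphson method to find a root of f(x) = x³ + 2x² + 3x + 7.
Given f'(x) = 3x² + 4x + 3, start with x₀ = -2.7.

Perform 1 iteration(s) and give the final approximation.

f(x) = x³ + 2x² + 3x + 7
f'(x) = 3x² + 4x + 3
x₀ = -2.7

Newton-Raphson formula: x_{n+1} = x_n - f(x_n)/f'(x_n)

Iteration 1:
  f(-2.700000) = -6.203000
  f'(-2.700000) = 14.070000
  x_1 = -2.700000 - (-6.203000)/14.070000 = -2.259133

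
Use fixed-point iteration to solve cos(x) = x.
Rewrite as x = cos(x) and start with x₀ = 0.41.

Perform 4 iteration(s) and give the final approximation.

Equation: cos(x) = x
Fixed-point form: x = cos(x)
x₀ = 0.41

x_1 = g(0.410000) = 0.917121
x_2 = g(0.917121) = 0.608108
x_3 = g(0.608108) = 0.820730
x_4 = g(0.820730) = 0.681687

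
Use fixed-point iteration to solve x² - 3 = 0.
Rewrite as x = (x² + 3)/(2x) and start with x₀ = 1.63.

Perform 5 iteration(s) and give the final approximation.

Equation: x² - 3 = 0
Fixed-point form: x = (x² + 3)/(2x)
x₀ = 1.63

x_1 = g(1.630000) = 1.735245
x_2 = g(1.735245) = 1.732054
x_3 = g(1.732054) = 1.732051
x_4 = g(1.732051) = 1.732051
x_5 = g(1.732051) = 1.732051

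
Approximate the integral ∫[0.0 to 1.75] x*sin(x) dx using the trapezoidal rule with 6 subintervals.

f(x) = x*sin(x)
a = 0.0, b = 1.75, n = 6
h = (b - a)/n = 0.291667

Trapezoidal rule: (h/2)[f(x₀) + 2f(x₁) + 2f(x₂) + ... + f(xₙ)]

x_0 = 0.0000, f(x_0) = 0.000000, coefficient = 1
x_1 = 0.2917, f(x_1) = 0.083868, coefficient = 2
x_2 = 0.5833, f(x_2) = 0.321305, coefficient = 2
x_3 = 0.8750, f(x_3) = 0.671601, coefficient = 2
x_4 = 1.1667, f(x_4) = 1.072686, coefficient = 2
x_5 = 1.4583, f(x_5) = 1.449121, coefficient = 2
x_6 = 1.7500, f(x_6) = 1.721975, coefficient = 1

I ≈ (0.291667/2) × 8.919137 = 1.300707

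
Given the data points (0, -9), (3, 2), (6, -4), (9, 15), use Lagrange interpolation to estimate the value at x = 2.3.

Lagrange interpolation formula:
P(x) = Σ yᵢ × Lᵢ(x)
where Lᵢ(x) = Π_{j≠i} (x - xⱼ)/(xᵢ - xⱼ)

L_0(2.3) = (2.3 - 3)/(0 - 3) × (2.3 - 6)/(0 - 6) × (2.3 - 9)/(0 - 9) = 0.107117
L_1(2.3) = (2.3 - 0)/(3 - 0) × (2.3 - 6)/(3 - 6) × (2.3 - 9)/(3 - 9) = 1.055870
L_2(2.3) = (2.3 - 0)/(6 - 0) × (2.3 - 3)/(6 - 3) × (2.3 - 9)/(6 - 9) = -0.199759
L_3(2.3) = (2.3 - 0)/(9 - 0) × (2.3 - 3)/(9 - 3) × (2.3 - 6)/(9 - 6) = 0.036772

P(2.3) = (-9)×L_0(2.3) + 2×L_1(2.3) + (-4)×L_2(2.3) + 15×L_3(2.3)
P(2.3) = 2.498296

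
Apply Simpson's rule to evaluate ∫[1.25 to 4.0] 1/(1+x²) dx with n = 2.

f(x) = 1/(1+x²)
a = 1.25, b = 4.0, n = 2
h = (b - a)/n = 1.375000

Simpson's rule: (h/3)[f(x₀) + 4f(x₁) + 2f(x₂) + ... + f(xₙ)]

x_0 = 1.2500, f(x_0) = 0.390244, coefficient = 1
x_1 = 2.6250, f(x_1) = 0.126733, coefficient = 4
x_2 = 4.0000, f(x_2) = 0.058824, coefficient = 1

I ≈ (1.375000/3) × 0.955998 = 0.438166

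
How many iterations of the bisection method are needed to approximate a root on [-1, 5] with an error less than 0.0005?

We need (b-a)/2^n ≤ 0.0005
(5 - (-1))/2^n ≤ 0.0005
6/2^n ≤ 0.0005
2^n ≥ 12000
n ≥ log₂(12000) = 13.55
n ≥ 14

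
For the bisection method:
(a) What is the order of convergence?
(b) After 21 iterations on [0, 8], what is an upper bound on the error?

(a) Bisection has linear (order 1) convergence; the error is halved each step.

(b) Error bound = (b-a)/2^n = (8 - 0)/2^{21}
    = 8/2^{21}

(a) 1 (linear); (b) error ≤ 3.81e-06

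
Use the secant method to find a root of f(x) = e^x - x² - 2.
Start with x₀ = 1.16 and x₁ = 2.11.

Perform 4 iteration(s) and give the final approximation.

f(x) = e^x - x² - 2
x₀ = 1.16, x₁ = 2.11

Secant formula: x_{n+1} = x_n - f(x_n)(x_n - x_{n-1})/(f(x_n) - f(x_{n-1}))

Iteration 1:
  f(1.160000) = -0.155667
  f(2.110000) = 1.796141
  x_2 = 2.110000 - 1.796141×(2.110000 - 1.160000)/(1.796141 - (-0.155667))
       = 1.235767
Iteration 2:
  f(2.110000) = 1.796141
  f(1.235767) = -0.086103
  x_3 = 1.235767 - (-0.086103)×(1.235767 - 2.110000)/(-0.086103 - 1.796141)
       = 1.275759
Iteration 3:
  f(1.235767) = -0.086103
  f(1.275759) = -0.046142
  x_4 = 1.275759 - (-0.046142)×(1.275759 - 1.235767)/(-0.046142 - (-0.086103))
       = 1.321937
Iteration 4:
  f(1.275759) = -0.046142
  f(1.321937) = 0.003162
  x_5 = 1.321937 - 0.003162×(1.321937 - 1.275759)/(0.003162 - (-0.046142))
       = 1.318976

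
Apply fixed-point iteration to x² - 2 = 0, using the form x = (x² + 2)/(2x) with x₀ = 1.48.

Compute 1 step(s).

Equation: x² - 2 = 0
Fixed-point form: x = (x² + 2)/(2x)
x₀ = 1.48

x_1 = g(1.480000) = 1.415676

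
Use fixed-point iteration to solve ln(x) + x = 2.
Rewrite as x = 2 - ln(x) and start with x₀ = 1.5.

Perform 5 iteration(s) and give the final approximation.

Equation: ln(x) + x = 2
Fixed-point form: x = 2 - ln(x)
x₀ = 1.5

x_1 = g(1.500000) = 1.594535
x_2 = g(1.594535) = 1.533418
x_3 = g(1.533418) = 1.572501
x_4 = g(1.572501) = 1.547333
x_5 = g(1.547333) = 1.563467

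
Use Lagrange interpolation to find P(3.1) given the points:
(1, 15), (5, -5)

Lagrange interpolation formula:
P(x) = Σ yᵢ × Lᵢ(x)
where Lᵢ(x) = Π_{j≠i} (x - xⱼ)/(xᵢ - xⱼ)

L_0(3.1) = (3.1 - 5)/(1 - 5) = 0.475000
L_1(3.1) = (3.1 - 1)/(5 - 1) = 0.525000

P(3.1) = 15×L_0(3.1) + (-5)×L_1(3.1)
P(3.1) = 4.500000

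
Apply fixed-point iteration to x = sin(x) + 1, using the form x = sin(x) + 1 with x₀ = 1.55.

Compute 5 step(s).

Equation: x = sin(x) + 1
Fixed-point form: x = sin(x) + 1
x₀ = 1.55

x_1 = g(1.550000) = 1.999784
x_2 = g(1.999784) = 1.909387
x_3 = g(1.909387) = 1.943224
x_4 = g(1.943224) = 1.931447
x_5 = g(1.931447) = 1.935667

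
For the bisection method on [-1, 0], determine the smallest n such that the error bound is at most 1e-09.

We need (b-a)/2^n ≤ 1e-09
(0 - (-1))/2^n ≤ 1e-09
1/2^n ≤ 1e-09
2^n ≥ 1000000000
n ≥ log₂(1000000000) = 29.90
n ≥ 30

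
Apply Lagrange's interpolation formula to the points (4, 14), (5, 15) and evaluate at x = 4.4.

Lagrange interpolation formula:
P(x) = Σ yᵢ × Lᵢ(x)
where Lᵢ(x) = Π_{j≠i} (x - xⱼ)/(xᵢ - xⱼ)

L_0(4.4) = (4.4 - 5)/(4 - 5) = 0.600000
L_1(4.4) = (4.4 - 4)/(5 - 4) = 0.400000

P(4.4) = 14×L_0(4.4) + 15×L_1(4.4)
P(4.4) = 14.400000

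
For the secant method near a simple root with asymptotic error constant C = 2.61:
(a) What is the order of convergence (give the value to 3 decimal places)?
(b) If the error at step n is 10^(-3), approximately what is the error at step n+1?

(a) Secant method has superlinear convergence with order φ = (1+√5)/2 ≈ 1.618.
    This means |e_{n+1}| ≈ C|e_n|^1.618.

(b) With |e_n| = 10^(-3) and C = 2.61:
    |e_{n+1}| ≈ 2.61 × (10^(-3))^1.618 = 2.61 × 10^(-4.85)

(a) ≈ 1.618 (golden ratio); (b) |e_{n+1}| ≈ 3.652e-05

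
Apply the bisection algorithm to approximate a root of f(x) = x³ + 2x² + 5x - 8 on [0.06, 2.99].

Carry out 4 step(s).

f(x) = x³ + 2x² + 5x - 8
Initial interval: [0.06, 2.99]

Iteration 1:
  c_1 = (0.060000 + 2.990000)/2 = 1.525000
  f(c_1) = f(1.525000) = 7.822828
  f(a) × f(c) < 0, new interval: [0.060000, 1.525000]
Iteration 2:
  c_2 = (0.060000 + 1.525000)/2 = 0.792500
  f(c_2) = f(0.792500) = -2.283653
  f(a) × f(c) ≥ 0, new interval: [0.792500, 1.525000]
Iteration 3:
  c_3 = (0.792500 + 1.525000)/2 = 1.158750
  f(c_3) = f(1.158750) = 2.035009
  f(a) × f(c) < 0, new interval: [0.792500, 1.158750]
Iteration 4:
  c_4 = (0.792500 + 1.158750)/2 = 0.975625
  f(c_4) = f(0.975625) = -0.289544
  f(a) × f(c) ≥ 0, new interval: [0.975625, 1.158750]

After 4 iteration(s), the approximation is c_4 = 0.975625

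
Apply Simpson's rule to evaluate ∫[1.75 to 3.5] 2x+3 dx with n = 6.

f(x) = 2x+3
a = 1.75, b = 3.5, n = 6
h = (b - a)/n = 0.291667

Simpson's rule: (h/3)[f(x₀) + 4f(x₁) + 2f(x₂) + ... + f(xₙ)]

x_0 = 1.7500, f(x_0) = 6.500000, coefficient = 1
x_1 = 2.0417, f(x_1) = 7.083333, coefficient = 4
x_2 = 2.3333, f(x_2) = 7.666667, coefficient = 2
x_3 = 2.6250, f(x_3) = 8.250000, coefficient = 4
x_4 = 2.9167, f(x_4) = 8.833333, coefficient = 2
x_5 = 3.2083, f(x_5) = 9.416667, coefficient = 4
x_6 = 3.5000, f(x_6) = 10.000000, coefficient = 1

I ≈ (0.291667/3) × 148.500000 = 14.437500
Exact value: 14.437500
Error: 0.000000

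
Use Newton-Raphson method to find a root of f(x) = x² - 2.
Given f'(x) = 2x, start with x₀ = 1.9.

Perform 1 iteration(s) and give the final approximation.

f(x) = x² - 2
f'(x) = 2x
x₀ = 1.9

Newton-Raphson formula: x_{n+1} = x_n - f(x_n)/f'(x_n)

Iteration 1:
  f(1.900000) = 1.610000
  f'(1.900000) = 3.800000
  x_1 = 1.900000 - 1.610000/3.800000 = 1.476316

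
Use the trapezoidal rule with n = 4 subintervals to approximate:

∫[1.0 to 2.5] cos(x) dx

f(x) = cos(x)
a = 1.0, b = 2.5, n = 4
h = (b - a)/n = 0.375000

Trapezoidal rule: (h/2)[f(x₀) + 2f(x₁) + 2f(x₂) + ... + f(xₙ)]

x_0 = 1.0000, f(x_0) = 0.540302, coefficient = 1
x_1 = 1.3750, f(x_1) = 0.194548, coefficient = 2
x_2 = 1.7500, f(x_2) = -0.178246, coefficient = 2
x_3 = 2.1250, f(x_3) = -0.526266, coefficient = 2
x_4 = 2.5000, f(x_4) = -0.801144, coefficient = 1

I ≈ (0.375000/2) × -1.280771 = -0.240145
Exact value: -0.242999
Error: 0.002854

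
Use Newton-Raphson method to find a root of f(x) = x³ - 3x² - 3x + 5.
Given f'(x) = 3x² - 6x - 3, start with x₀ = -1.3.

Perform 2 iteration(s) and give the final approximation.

f(x) = x³ - 3x² - 3x + 5
f'(x) = 3x² - 6x - 3
x₀ = -1.3

Newton-Raphson formula: x_{n+1} = x_n - f(x_n)/f'(x_n)

Iteration 1:
  f(-1.300000) = 1.633000
  f'(-1.300000) = 9.870000
  x_1 = -1.300000 - 1.633000/9.870000 = -1.465451
Iteration 2:
  f(-1.465451) = -0.193410
  f'(-1.465451) = 12.235344
  x_2 = -1.465451 - (-0.193410)/12.235344 = -1.449643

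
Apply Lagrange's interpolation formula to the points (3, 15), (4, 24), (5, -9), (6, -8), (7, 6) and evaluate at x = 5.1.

Lagrange interpolation formula:
P(x) = Σ yᵢ × Lᵢ(x)
where Lᵢ(x) = Π_{j≠i} (x - xⱼ)/(xᵢ - xⱼ)

L_0(5.1) = (5.1 - 4)/(3 - 4) × (5.1 - 5)/(3 - 5) × (5.1 - 6)/(3 - 6) × (5.1 - 7)/(3 - 7) = 0.007837
L_1(5.1) = (5.1 - 3)/(4 - 3) × (5.1 - 5)/(4 - 5) × (5.1 - 6)/(4 - 6) × (5.1 - 7)/(4 - 7) = -0.059850
L_2(5.1) = (5.1 - 3)/(5 - 3) × (5.1 - 4)/(5 - 4) × (5.1 - 6)/(5 - 6) × (5.1 - 7)/(5 - 7) = 0.987525
L_3(5.1) = (5.1 - 3)/(6 - 3) × (5.1 - 4)/(6 - 4) × (5.1 - 5)/(6 - 5) × (5.1 - 7)/(6 - 7) = 0.073150
L_4(5.1) = (5.1 - 3)/(7 - 3) × (5.1 - 4)/(7 - 4) × (5.1 - 5)/(7 - 5) × (5.1 - 6)/(7 - 6) = -0.008662

P(5.1) = 15×L_0(5.1) + 24×L_1(5.1) + (-9)×L_2(5.1) + (-8)×L_3(5.1) + 6×L_4(5.1)
P(5.1) = -10.843737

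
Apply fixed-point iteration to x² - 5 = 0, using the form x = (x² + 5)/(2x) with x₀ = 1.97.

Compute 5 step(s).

Equation: x² - 5 = 0
Fixed-point form: x = (x² + 5)/(2x)
x₀ = 1.97

x_1 = g(1.970000) = 2.254036
x_2 = g(2.254036) = 2.236140
x_3 = g(2.236140) = 2.236068
x_4 = g(2.236068) = 2.236068
x_5 = g(2.236068) = 2.236068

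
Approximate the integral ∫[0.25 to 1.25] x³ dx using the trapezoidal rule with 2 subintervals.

f(x) = x³
a = 0.25, b = 1.25, n = 2
h = (b - a)/n = 0.500000

Trapezoidal rule: (h/2)[f(x₀) + 2f(x₁) + 2f(x₂) + ... + f(xₙ)]

x_0 = 0.2500, f(x_0) = 0.015625, coefficient = 1
x_1 = 0.7500, f(x_1) = 0.421875, coefficient = 2
x_2 = 1.2500, f(x_2) = 1.953125, coefficient = 1

I ≈ (0.500000/2) × 2.812500 = 0.703125
Exact value: 0.609375
Error: 0.093750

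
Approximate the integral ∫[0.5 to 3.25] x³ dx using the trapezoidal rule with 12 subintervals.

f(x) = x³
a = 0.5, b = 3.25, n = 12
h = (b - a)/n = 0.229167

Trapezoidal rule: (h/2)[f(x₀) + 2f(x₁) + 2f(x₂) + ... + f(xₙ)]

x_0 = 0.5000, f(x_0) = 0.125000, coefficient = 1
x_1 = 0.7292, f(x_1) = 0.387686, coefficient = 2
x_2 = 0.9583, f(x_2) = 0.880136, coefficient = 2
x_3 = 1.1875, f(x_3) = 1.674561, coefficient = 2
x_4 = 1.4167, f(x_4) = 2.843171, coefficient = 2
x_5 = 1.6458, f(x_5) = 4.458180, coefficient = 2
x_6 = 1.8750, f(x_6) = 6.591797, coefficient = 2
x_7 = 2.1042, f(x_7) = 9.316234, coefficient = 2
x_8 = 2.3333, f(x_8) = 12.703704, coefficient = 2
x_9 = 2.5625, f(x_9) = 16.826416, coefficient = 2
x_10 = 2.7917, f(x_10) = 21.756583, coefficient = 2
x_11 = 3.0208, f(x_11) = 27.566415, coefficient = 2
x_12 = 3.2500, f(x_12) = 34.328125, coefficient = 1

I ≈ (0.229167/2) × 244.462891 = 28.011373
Exact value: 27.875977
Error: 0.135396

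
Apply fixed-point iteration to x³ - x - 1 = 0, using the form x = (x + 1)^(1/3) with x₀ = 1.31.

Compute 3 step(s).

Equation: x³ - x - 1 = 0
Fixed-point form: x = (x + 1)^(1/3)
x₀ = 1.31

x_1 = g(1.310000) = 1.321916
x_2 = g(1.321916) = 1.324186
x_3 = g(1.324186) = 1.324617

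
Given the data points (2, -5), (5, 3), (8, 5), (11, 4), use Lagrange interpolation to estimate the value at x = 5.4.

Lagrange interpolation formula:
P(x) = Σ yᵢ × Lᵢ(x)
where Lᵢ(x) = Π_{j≠i} (x - xⱼ)/(xᵢ - xⱼ)

L_0(5.4) = (5.4 - 5)/(2 - 5) × (5.4 - 8)/(2 - 8) × (5.4 - 11)/(2 - 11) = -0.035951
L_1(5.4) = (5.4 - 2)/(5 - 2) × (5.4 - 8)/(5 - 8) × (5.4 - 11)/(5 - 11) = 0.916741
L_2(5.4) = (5.4 - 2)/(8 - 2) × (5.4 - 5)/(8 - 5) × (5.4 - 11)/(8 - 11) = 0.141037
L_3(5.4) = (5.4 - 2)/(11 - 2) × (5.4 - 5)/(11 - 5) × (5.4 - 8)/(11 - 8) = -0.021827

P(5.4) = (-5)×L_0(5.4) + 3×L_1(5.4) + 5×L_2(5.4) + 4×L_3(5.4)
P(5.4) = 3.547852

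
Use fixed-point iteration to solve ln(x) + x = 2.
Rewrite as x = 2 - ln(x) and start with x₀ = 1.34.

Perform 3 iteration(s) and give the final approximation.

Equation: ln(x) + x = 2
Fixed-point form: x = 2 - ln(x)
x₀ = 1.34

x_1 = g(1.340000) = 1.707330
x_2 = g(1.707330) = 1.465069
x_3 = g(1.465069) = 1.618098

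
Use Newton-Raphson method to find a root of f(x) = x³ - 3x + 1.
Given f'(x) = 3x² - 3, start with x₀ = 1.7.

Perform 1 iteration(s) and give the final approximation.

f(x) = x³ - 3x + 1
f'(x) = 3x² - 3
x₀ = 1.7

Newton-Raphson formula: x_{n+1} = x_n - f(x_n)/f'(x_n)

Iteration 1:
  f(1.700000) = 0.813000
  f'(1.700000) = 5.670000
  x_1 = 1.700000 - 0.813000/5.670000 = 1.556614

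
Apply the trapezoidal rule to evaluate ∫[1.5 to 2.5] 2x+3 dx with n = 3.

f(x) = 2x+3
a = 1.5, b = 2.5, n = 3
h = (b - a)/n = 0.333333

Trapezoidal rule: (h/2)[f(x₀) + 2f(x₁) + 2f(x₂) + ... + f(xₙ)]

x_0 = 1.5000, f(x_0) = 6.000000, coefficient = 1
x_1 = 1.8333, f(x_1) = 6.666667, coefficient = 2
x_2 = 2.1667, f(x_2) = 7.333333, coefficient = 2
x_3 = 2.5000, f(x_3) = 8.000000, coefficient = 1

I ≈ (0.333333/2) × 42.000000 = 7.000000
Exact value: 7.000000
Error: 0.000000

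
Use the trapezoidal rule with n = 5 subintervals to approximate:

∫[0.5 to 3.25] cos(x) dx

f(x) = cos(x)
a = 0.5, b = 3.25, n = 5
h = (b - a)/n = 0.550000

Trapezoidal rule: (h/2)[f(x₀) + 2f(x₁) + 2f(x₂) + ... + f(xₙ)]

x_0 = 0.5000, f(x_0) = 0.877583, coefficient = 1
x_1 = 1.0500, f(x_1) = 0.497571, coefficient = 2
x_2 = 1.6000, f(x_2) = -0.029200, coefficient = 2
x_3 = 2.1500, f(x_3) = -0.547358, coefficient = 2
x_4 = 2.7000, f(x_4) = -0.904072, coefficient = 2
x_5 = 3.2500, f(x_5) = -0.994130, coefficient = 1

I ≈ (0.550000/2) × -2.082664 = -0.572733
Exact value: -0.587621
Error: 0.014888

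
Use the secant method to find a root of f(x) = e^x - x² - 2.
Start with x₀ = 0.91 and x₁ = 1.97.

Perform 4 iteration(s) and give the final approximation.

f(x) = e^x - x² - 2
x₀ = 0.91, x₁ = 1.97

Secant formula: x_{n+1} = x_n - f(x_n)(x_n - x_{n-1})/(f(x_n) - f(x_{n-1}))

Iteration 1:
  f(0.910000) = -0.343777
  f(1.970000) = 1.289776
  x_2 = 1.970000 - 1.289776×(1.970000 - 0.910000)/(1.289776 - (-0.343777))
       = 1.133074
Iteration 2:
  f(1.970000) = 1.289776
  f(1.133074) = -0.178669
  x_3 = 1.133074 - (-0.178669)×(1.133074 - 1.970000)/(-0.178669 - 1.289776)
       = 1.234905
Iteration 3:
  f(1.133074) = -0.178669
  f(1.234905) = -0.086938
  x_4 = 1.234905 - (-0.086938)×(1.234905 - 1.133074)/(-0.086938 - (-0.178669))
       = 1.331416
Iteration 4:
  f(1.234905) = -0.086938
  f(1.331416) = 0.013732
  x_5 = 1.331416 - 0.013732×(1.331416 - 1.234905)/(0.013732 - (-0.086938))
       = 1.318251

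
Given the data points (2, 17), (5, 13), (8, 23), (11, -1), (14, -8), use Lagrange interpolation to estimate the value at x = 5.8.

Lagrange interpolation formula:
P(x) = Σ yᵢ × Lᵢ(x)
where Lᵢ(x) = Π_{j≠i} (x - xⱼ)/(xᵢ - xⱼ)

L_0(5.8) = (5.8 - 5)/(2 - 5) × (5.8 - 8)/(2 - 8) × (5.8 - 11)/(2 - 11) × (5.8 - 14)/(2 - 14) = -0.038604
L_1(5.8) = (5.8 - 2)/(5 - 2) × (5.8 - 8)/(5 - 8) × (5.8 - 11)/(5 - 11) × (5.8 - 14)/(5 - 14) = 0.733478
L_2(5.8) = (5.8 - 2)/(8 - 2) × (5.8 - 5)/(8 - 5) × (5.8 - 11)/(8 - 11) × (5.8 - 14)/(8 - 14) = 0.400079
L_3(5.8) = (5.8 - 2)/(11 - 2) × (5.8 - 5)/(11 - 5) × (5.8 - 8)/(11 - 8) × (5.8 - 14)/(11 - 14) = -0.112843
L_4(5.8) = (5.8 - 2)/(14 - 2) × (5.8 - 5)/(14 - 5) × (5.8 - 8)/(14 - 8) × (5.8 - 11)/(14 - 11) = 0.017890

P(5.8) = 17×L_0(5.8) + 13×L_1(5.8) + 23×L_2(5.8) + (-1)×L_3(5.8) + (-8)×L_4(5.8)
P(5.8) = 18.050489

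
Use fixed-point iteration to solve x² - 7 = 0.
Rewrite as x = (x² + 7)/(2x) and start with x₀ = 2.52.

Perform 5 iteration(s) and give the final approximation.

Equation: x² - 7 = 0
Fixed-point form: x = (x² + 7)/(2x)
x₀ = 2.52

x_1 = g(2.520000) = 2.648889
x_2 = g(2.648889) = 2.645753
x_3 = g(2.645753) = 2.645751
x_4 = g(2.645751) = 2.645751
x_5 = g(2.645751) = 2.645751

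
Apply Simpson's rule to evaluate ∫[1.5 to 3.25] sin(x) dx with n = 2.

f(x) = sin(x)
a = 1.5, b = 3.25, n = 2
h = (b - a)/n = 0.875000

Simpson's rule: (h/3)[f(x₀) + 4f(x₁) + 2f(x₂) + ... + f(xₙ)]

x_0 = 1.5000, f(x_0) = 0.997495, coefficient = 1
x_1 = 2.3750, f(x_1) = 0.693685, coefficient = 4
x_2 = 3.2500, f(x_2) = -0.108195, coefficient = 1

I ≈ (0.875000/3) × 3.664040 = 1.068678
Exact value: 1.064867
Error: 0.003811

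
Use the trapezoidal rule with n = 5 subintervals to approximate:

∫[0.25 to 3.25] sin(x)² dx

f(x) = sin(x)²
a = 0.25, b = 3.25, n = 5
h = (b - a)/n = 0.600000

Trapezoidal rule: (h/2)[f(x₀) + 2f(x₁) + 2f(x₂) + ... + f(xₙ)]

x_0 = 0.2500, f(x_0) = 0.061209, coefficient = 1
x_1 = 0.8500, f(x_1) = 0.564422, coefficient = 2
x_2 = 1.4500, f(x_2) = 0.985479, coefficient = 2
x_3 = 2.0500, f(x_3) = 0.787412, coefficient = 2
x_4 = 2.6500, f(x_4) = 0.222813, coefficient = 2
x_5 = 3.2500, f(x_5) = 0.011706, coefficient = 1

I ≈ (0.600000/2) × 5.193167 = 1.557950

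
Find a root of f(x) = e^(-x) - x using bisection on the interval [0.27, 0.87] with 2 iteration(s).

f(x) = e^(-x) - x
Initial interval: [0.27, 0.87]

Iteration 1:
  c_1 = (0.270000 + 0.870000)/2 = 0.570000
  f(c_1) = f(0.570000) = -0.004475
  f(a) × f(c) < 0, new interval: [0.270000, 0.570000]
Iteration 2:
  c_2 = (0.270000 + 0.570000)/2 = 0.420000
  f(c_2) = f(0.420000) = 0.237047
  f(a) × f(c) ≥ 0, new interval: [0.420000, 0.570000]

After 2 iteration(s), the approximation is c_2 = 0.420000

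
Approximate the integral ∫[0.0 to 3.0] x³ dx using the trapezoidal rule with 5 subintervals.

f(x) = x³
a = 0.0, b = 3.0, n = 5
h = (b - a)/n = 0.600000

Trapezoidal rule: (h/2)[f(x₀) + 2f(x₁) + 2f(x₂) + ... + f(xₙ)]

x_0 = 0.0000, f(x_0) = 0.000000, coefficient = 1
x_1 = 0.6000, f(x_1) = 0.216000, coefficient = 2
x_2 = 1.2000, f(x_2) = 1.728000, coefficient = 2
x_3 = 1.8000, f(x_3) = 5.832000, coefficient = 2
x_4 = 2.4000, f(x_4) = 13.824000, coefficient = 2
x_5 = 3.0000, f(x_5) = 27.000000, coefficient = 1

I ≈ (0.600000/2) × 70.200000 = 21.060000
Exact value: 20.250000
Error: 0.810000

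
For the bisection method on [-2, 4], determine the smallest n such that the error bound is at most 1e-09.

We need (b-a)/2^n ≤ 1e-09
(4 - (-2))/2^n ≤ 1e-09
6/2^n ≤ 1e-09
2^n ≥ 6000000000
n ≥ log₂(6000000000) = 32.48
n ≥ 33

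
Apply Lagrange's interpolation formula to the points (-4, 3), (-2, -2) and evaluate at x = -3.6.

Lagrange interpolation formula:
P(x) = Σ yᵢ × Lᵢ(x)
where Lᵢ(x) = Π_{j≠i} (x - xⱼ)/(xᵢ - xⱼ)

L_0(-3.6) = (-3.6 - (-2))/(-4 - (-2)) = 0.800000
L_1(-3.6) = (-3.6 - (-4))/(-2 - (-4)) = 0.200000

P(-3.6) = 3×L_0(-3.6) + (-2)×L_1(-3.6)
P(-3.6) = 2.000000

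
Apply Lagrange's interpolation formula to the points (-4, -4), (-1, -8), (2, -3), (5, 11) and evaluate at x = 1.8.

Lagrange interpolation formula:
P(x) = Σ yᵢ × Lᵢ(x)
where Lᵢ(x) = Π_{j≠i} (x - xⱼ)/(xᵢ - xⱼ)

L_0(1.8) = (1.8 - (-1))/(-4 - (-1)) × (1.8 - 2)/(-4 - 2) × (1.8 - 5)/(-4 - 5) = -0.011062
L_1(1.8) = (1.8 - (-4))/(-1 - (-4)) × (1.8 - 2)/(-1 - 2) × (1.8 - 5)/(-1 - 5) = 0.068741
L_2(1.8) = (1.8 - (-4))/(2 - (-4)) × (1.8 - (-1))/(2 - (-1)) × (1.8 - 5)/(2 - 5) = 0.962370
L_3(1.8) = (1.8 - (-4))/(5 - (-4)) × (1.8 - (-1))/(5 - (-1)) × (1.8 - 2)/(5 - 2) = -0.020049

P(1.8) = (-4)×L_0(1.8) + (-8)×L_1(1.8) + (-3)×L_2(1.8) + 11×L_3(1.8)
P(1.8) = -3.613333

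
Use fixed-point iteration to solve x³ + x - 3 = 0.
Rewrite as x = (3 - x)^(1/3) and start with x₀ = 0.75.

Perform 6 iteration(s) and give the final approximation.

Equation: x³ + x - 3 = 0
Fixed-point form: x = (3 - x)^(1/3)
x₀ = 0.75

x_1 = g(0.750000) = 1.310371
x_2 = g(1.310371) = 1.191051
x_3 = g(1.191051) = 1.218453
x_4 = g(1.218453) = 1.212269
x_5 = g(1.212269) = 1.213670
x_6 = g(1.213670) = 1.213353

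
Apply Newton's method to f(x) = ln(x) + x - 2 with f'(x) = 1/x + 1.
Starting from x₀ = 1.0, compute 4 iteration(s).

f(x) = ln(x) + x - 2
f'(x) = 1/x + 1
x₀ = 1.0

Newton-Raphson formula: x_{n+1} = x_n - f(x_n)/f'(x_n)

Iteration 1:
  f(1.000000) = -1.000000
  f'(1.000000) = 2.000000
  x_1 = 1.000000 - (-1.000000)/2.000000 = 1.500000
Iteration 2:
  f(1.500000) = -0.094535
  f'(1.500000) = 1.666667
  x_2 = 1.500000 - (-0.094535)/1.666667 = 1.556721
Iteration 3:
  f(1.556721) = -0.000697
  f'(1.556721) = 1.642376
  x_3 = 1.556721 - (-0.000697)/1.642376 = 1.557146
Iteration 4:
  f(1.557146) = 0.000000
  f'(1.557146) = 1.642201
  x_4 = 1.557146 - 0.000000/1.642201 = 1.557146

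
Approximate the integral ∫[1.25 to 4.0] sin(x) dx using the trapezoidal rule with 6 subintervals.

f(x) = sin(x)
a = 1.25, b = 4.0, n = 6
h = (b - a)/n = 0.458333

Trapezoidal rule: (h/2)[f(x₀) + 2f(x₁) + 2f(x₂) + ... + f(xₙ)]

x_0 = 1.2500, f(x_0) = 0.948985, coefficient = 1
x_1 = 1.7083, f(x_1) = 0.990557, coefficient = 2
x_2 = 2.1667, f(x_2) = 0.827660, coefficient = 2
x_3 = 2.6250, f(x_3) = 0.493920, coefficient = 2
x_4 = 3.0833, f(x_4) = 0.058226, coefficient = 2
x_5 = 3.5417, f(x_5) = -0.389487, coefficient = 2
x_6 = 4.0000, f(x_6) = -0.756802, coefficient = 1

I ≈ (0.458333/2) × 4.153937 = 0.951944
Exact value: 0.968966
Error: 0.017022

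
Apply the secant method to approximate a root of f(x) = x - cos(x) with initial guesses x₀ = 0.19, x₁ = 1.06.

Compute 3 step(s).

f(x) = x - cos(x)
x₀ = 0.19, x₁ = 1.06

Secant formula: x_{n+1} = x_n - f(x_n)(x_n - x_{n-1})/(f(x_n) - f(x_{n-1}))

Iteration 1:
  f(0.190000) = -0.792004
  f(1.060000) = 0.571128
  x_2 = 1.060000 - 0.571128×(1.060000 - 0.190000)/(0.571128 - (-0.792004))
       = 0.695486
Iteration 2:
  f(1.060000) = 0.571128
  f(0.695486) = -0.072257
  x_3 = 0.695486 - (-0.072257)×(0.695486 - 1.060000)/(-0.072257 - 0.571128)
       = 0.736423
Iteration 3:
  f(0.695486) = -0.072257
  f(0.736423) = -0.004452
  x_4 = 0.736423 - (-0.004452)×(0.736423 - 0.695486)/(-0.004452 - (-0.072257))
       = 0.739111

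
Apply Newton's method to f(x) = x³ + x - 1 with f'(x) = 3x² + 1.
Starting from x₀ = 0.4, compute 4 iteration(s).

f(x) = x³ + x - 1
f'(x) = 3x² + 1
x₀ = 0.4

Newton-Raphson formula: x_{n+1} = x_n - f(x_n)/f'(x_n)

Iteration 1:
  f(0.400000) = -0.536000
  f'(0.400000) = 1.480000
  x_1 = 0.400000 - (-0.536000)/1.480000 = 0.762162
Iteration 2:
  f(0.762162) = 0.204895
  f'(0.762162) = 2.742673
  x_2 = 0.762162 - 0.204895/2.742673 = 0.687456
Iteration 3:
  f(0.687456) = 0.012344
  f'(0.687456) = 2.417786
  x_3 = 0.687456 - 0.012344/2.417786 = 0.682350
Iteration 4:
  f(0.682350) = 0.000054
  f'(0.682350) = 2.396805
  x_4 = 0.682350 - 0.000054/2.396805 = 0.682328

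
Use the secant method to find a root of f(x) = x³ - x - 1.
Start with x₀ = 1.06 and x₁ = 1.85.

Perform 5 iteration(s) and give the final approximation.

f(x) = x³ - x - 1
x₀ = 1.06, x₁ = 1.85

Secant formula: x_{n+1} = x_n - f(x_n)(x_n - x_{n-1})/(f(x_n) - f(x_{n-1}))

Iteration 1:
  f(1.060000) = -0.868984
  f(1.850000) = 3.481625
  x_2 = 1.850000 - 3.481625×(1.850000 - 1.060000)/(3.481625 - (-0.868984))
       = 1.217793
Iteration 2:
  f(1.850000) = 3.481625
  f(1.217793) = -0.411781
  x_3 = 1.217793 - (-0.411781)×(1.217793 - 1.850000)/(-0.411781 - 3.481625)
       = 1.284658
Iteration 3:
  f(1.217793) = -0.411781
  f(1.284658) = -0.164528
  x_4 = 1.284658 - (-0.164528)×(1.284658 - 1.217793)/(-0.164528 - (-0.411781))
       = 1.329151
Iteration 4:
  f(1.284658) = -0.164528
  f(1.329151) = 0.018984
  x_5 = 1.329151 - 0.018984×(1.329151 - 1.284658)/(0.018984 - (-0.164528))
       = 1.324548
Iteration 5:
  f(1.329151) = 0.018984
  f(1.324548) = -0.000723
  x_6 = 1.324548 - (-0.000723)×(1.324548 - 1.329151)/(-0.000723 - 0.018984)
       = 1.324717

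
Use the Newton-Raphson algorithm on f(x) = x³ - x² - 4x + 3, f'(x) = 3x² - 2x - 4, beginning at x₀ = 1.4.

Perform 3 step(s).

f(x) = x³ - x² - 4x + 3
f'(x) = 3x² - 2x - 4
x₀ = 1.4

Newton-Raphson formula: x_{n+1} = x_n - f(x_n)/f'(x_n)

Iteration 1:
  f(1.400000) = -1.816000
  f'(1.400000) = -0.920000
  x_1 = 1.400000 - (-1.816000)/(-0.920000) = -0.573913
Iteration 2:
  f(-0.573913) = 4.777243
  f'(-0.573913) = -1.864045
  x_2 = -0.573913 - 4.777243/(-1.864045) = 1.988923
Iteration 3:
  f(1.988923) = -1.043696
  f'(1.988923) = 3.889598
  x_3 = 1.988923 - (-1.043696)/3.889598 = 2.257253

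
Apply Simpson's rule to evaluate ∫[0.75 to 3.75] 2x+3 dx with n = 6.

f(x) = 2x+3
a = 0.75, b = 3.75, n = 6
h = (b - a)/n = 0.500000

Simpson's rule: (h/3)[f(x₀) + 4f(x₁) + 2f(x₂) + ... + f(xₙ)]

x_0 = 0.7500, f(x_0) = 4.500000, coefficient = 1
x_1 = 1.2500, f(x_1) = 5.500000, coefficient = 4
x_2 = 1.7500, f(x_2) = 6.500000, coefficient = 2
x_3 = 2.2500, f(x_3) = 7.500000, coefficient = 4
x_4 = 2.7500, f(x_4) = 8.500000, coefficient = 2
x_5 = 3.2500, f(x_5) = 9.500000, coefficient = 4
x_6 = 3.7500, f(x_6) = 10.500000, coefficient = 1

I ≈ (0.500000/3) × 135.000000 = 22.500000
Exact value: 22.500000
Error: 0.000000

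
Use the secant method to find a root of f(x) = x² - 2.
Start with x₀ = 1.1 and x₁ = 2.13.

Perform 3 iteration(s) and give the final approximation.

f(x) = x² - 2
x₀ = 1.1, x₁ = 2.13

Secant formula: x_{n+1} = x_n - f(x_n)(x_n - x_{n-1})/(f(x_n) - f(x_{n-1}))

Iteration 1:
  f(1.100000) = -0.790000
  f(2.130000) = 2.536900
  x_2 = 2.130000 - 2.536900×(2.130000 - 1.100000)/(2.536900 - (-0.790000))
       = 1.344582
Iteration 2:
  f(2.130000) = 2.536900
  f(1.344582) = -0.192099
  x_3 = 1.344582 - (-0.192099)×(1.344582 - 2.130000)/(-0.192099 - 2.536900)
       = 1.399869
Iteration 3:
  f(1.344582) = -0.192099
  f(1.399869) = -0.040367
  x_4 = 1.399869 - (-0.040367)×(1.399869 - 1.344582)/(-0.040367 - (-0.192099))
       = 1.414578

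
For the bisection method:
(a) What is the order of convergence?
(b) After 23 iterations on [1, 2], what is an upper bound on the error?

(a) Bisection has linear (order 1) convergence; the error is halved each step.

(b) Error bound = (b-a)/2^n = (2 - 1)/2^{23}
    = 1/2^{23}

(a) 1 (linear); (b) error ≤ 1.19e-07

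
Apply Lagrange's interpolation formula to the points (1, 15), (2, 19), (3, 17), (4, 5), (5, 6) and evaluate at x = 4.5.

Lagrange interpolation formula:
P(x) = Σ yᵢ × Lᵢ(x)
where Lᵢ(x) = Π_{j≠i} (x - xⱼ)/(xᵢ - xⱼ)

L_0(4.5) = (4.5 - 2)/(1 - 2) × (4.5 - 3)/(1 - 3) × (4.5 - 4)/(1 - 4) × (4.5 - 5)/(1 - 5) = -0.039062
L_1(4.5) = (4.5 - 1)/(2 - 1) × (4.5 - 3)/(2 - 3) × (4.5 - 4)/(2 - 4) × (4.5 - 5)/(2 - 5) = 0.218750
L_2(4.5) = (4.5 - 1)/(3 - 1) × (4.5 - 2)/(3 - 2) × (4.5 - 4)/(3 - 4) × (4.5 - 5)/(3 - 5) = -0.546875
L_3(4.5) = (4.5 - 1)/(4 - 1) × (4.5 - 2)/(4 - 2) × (4.5 - 3)/(4 - 3) × (4.5 - 5)/(4 - 5) = 1.093750
L_4(4.5) = (4.5 - 1)/(5 - 1) × (4.5 - 2)/(5 - 2) × (4.5 - 3)/(5 - 3) × (4.5 - 4)/(5 - 4) = 0.273438

P(4.5) = 15×L_0(4.5) + 19×L_1(4.5) + 17×L_2(4.5) + 5×L_3(4.5) + 6×L_4(4.5)
P(4.5) = 1.382812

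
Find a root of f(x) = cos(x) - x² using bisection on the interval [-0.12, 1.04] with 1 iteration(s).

f(x) = cos(x) - x²
Initial interval: [-0.12, 1.04]

Iteration 1:
  c_1 = (-0.120000 + 1.040000)/2 = 0.460000
  f(c_1) = f(0.460000) = 0.684452
  f(a) × f(c) ≥ 0, new interval: [0.460000, 1.040000]

After 1 iteration(s), the approximation is c_1 = 0.460000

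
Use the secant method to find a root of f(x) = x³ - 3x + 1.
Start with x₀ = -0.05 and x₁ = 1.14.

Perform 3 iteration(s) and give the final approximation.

f(x) = x³ - 3x + 1
x₀ = -0.05, x₁ = 1.14

Secant formula: x_{n+1} = x_n - f(x_n)(x_n - x_{n-1})/(f(x_n) - f(x_{n-1}))

Iteration 1:
  f(-0.050000) = 1.149875
  f(1.140000) = -0.938456
  x_2 = 1.140000 - (-0.938456)×(1.140000 - (-0.050000))/(-0.938456 - 1.149875)
       = 0.605237
Iteration 2:
  f(1.140000) = -0.938456
  f(0.605237) = -0.594005
  x_3 = 0.605237 - (-0.594005)×(0.605237 - 1.140000)/(-0.594005 - (-0.938456))
       = -0.316962
Iteration 3:
  f(0.605237) = -0.594005
  f(-0.316962) = 1.919041
  x_4 = -0.316962 - 1.919041×(-0.316962 - 0.605237)/(1.919041 - (-0.594005))
       = 0.387258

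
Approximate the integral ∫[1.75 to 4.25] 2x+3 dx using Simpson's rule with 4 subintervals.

f(x) = 2x+3
a = 1.75, b = 4.25, n = 4
h = (b - a)/n = 0.625000

Simpson's rule: (h/3)[f(x₀) + 4f(x₁) + 2f(x₂) + ... + f(xₙ)]

x_0 = 1.7500, f(x_0) = 6.500000, coefficient = 1
x_1 = 2.3750, f(x_1) = 7.750000, coefficient = 4
x_2 = 3.0000, f(x_2) = 9.000000, coefficient = 2
x_3 = 3.6250, f(x_3) = 10.250000, coefficient = 4
x_4 = 4.2500, f(x_4) = 11.500000, coefficient = 1

I ≈ (0.625000/3) × 108.000000 = 22.500000
Exact value: 22.500000
Error: 0.000000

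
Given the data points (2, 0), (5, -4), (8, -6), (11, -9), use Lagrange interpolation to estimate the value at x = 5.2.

Lagrange interpolation formula:
P(x) = Σ yᵢ × Lᵢ(x)
where Lᵢ(x) = Π_{j≠i} (x - xⱼ)/(xᵢ - xⱼ)

L_0(5.2) = (5.2 - 5)/(2 - 5) × (5.2 - 8)/(2 - 8) × (5.2 - 11)/(2 - 11) = -0.020049
L_1(5.2) = (5.2 - 2)/(5 - 2) × (5.2 - 8)/(5 - 8) × (5.2 - 11)/(5 - 11) = 0.962370
L_2(5.2) = (5.2 - 2)/(8 - 2) × (5.2 - 5)/(8 - 5) × (5.2 - 11)/(8 - 11) = 0.068741
L_3(5.2) = (5.2 - 2)/(11 - 2) × (5.2 - 5)/(11 - 5) × (5.2 - 8)/(11 - 8) = -0.011062

P(5.2) = 0×L_0(5.2) + (-4)×L_1(5.2) + (-6)×L_2(5.2) + (-9)×L_3(5.2)
P(5.2) = -4.162370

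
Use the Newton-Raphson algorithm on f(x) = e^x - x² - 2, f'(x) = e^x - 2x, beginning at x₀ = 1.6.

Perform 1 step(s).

f(x) = e^x - x² - 2
f'(x) = e^x - 2x
x₀ = 1.6

Newton-Raphson formula: x_{n+1} = x_n - f(x_n)/f'(x_n)

Iteration 1:
  f(1.600000) = 0.393032
  f'(1.600000) = 1.753032
  x_1 = 1.600000 - 0.393032/1.753032 = 1.375799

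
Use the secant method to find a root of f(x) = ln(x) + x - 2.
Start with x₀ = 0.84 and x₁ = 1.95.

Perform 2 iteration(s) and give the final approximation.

f(x) = ln(x) + x - 2
x₀ = 0.84, x₁ = 1.95

Secant formula: x_{n+1} = x_n - f(x_n)(x_n - x_{n-1})/(f(x_n) - f(x_{n-1}))

Iteration 1:
  f(0.840000) = -1.334353
  f(1.950000) = 0.617829
  x_2 = 1.950000 - 0.617829×(1.950000 - 0.840000)/(0.617829 - (-1.334353))
       = 1.598706
Iteration 2:
  f(1.950000) = 0.617829
  f(1.598706) = 0.067900
  x_3 = 1.598706 - 0.067900×(1.598706 - 1.950000)/(0.067900 - 0.617829)
       = 1.555331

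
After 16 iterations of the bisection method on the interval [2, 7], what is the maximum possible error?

Bisection error bound: |error| ≤ (b-a)/2^n
|error| ≤ (7 - 2)/2^16 = 5/2^16
|error| ≤ 0.0000762939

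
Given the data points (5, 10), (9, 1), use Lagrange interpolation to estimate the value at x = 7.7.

Lagrange interpolation formula:
P(x) = Σ yᵢ × Lᵢ(x)
where Lᵢ(x) = Π_{j≠i} (x - xⱼ)/(xᵢ - xⱼ)

L_0(7.7) = (7.7 - 9)/(5 - 9) = 0.325000
L_1(7.7) = (7.7 - 5)/(9 - 5) = 0.675000

P(7.7) = 10×L_0(7.7) + 1×L_1(7.7)
P(7.7) = 3.925000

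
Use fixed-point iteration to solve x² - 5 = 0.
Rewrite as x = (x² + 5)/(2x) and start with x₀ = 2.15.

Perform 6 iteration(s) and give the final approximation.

Equation: x² - 5 = 0
Fixed-point form: x = (x² + 5)/(2x)
x₀ = 2.15

x_1 = g(2.150000) = 2.237791
x_2 = g(2.237791) = 2.236069
x_3 = g(2.236069) = 2.236068
x_4 = g(2.236068) = 2.236068
x_5 = g(2.236068) = 2.236068
x_6 = g(2.236068) = 2.236068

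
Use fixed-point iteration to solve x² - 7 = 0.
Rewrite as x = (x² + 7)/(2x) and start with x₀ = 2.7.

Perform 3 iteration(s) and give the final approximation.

Equation: x² - 7 = 0
Fixed-point form: x = (x² + 7)/(2x)
x₀ = 2.7

x_1 = g(2.700000) = 2.646296
x_2 = g(2.646296) = 2.645751
x_3 = g(2.645751) = 2.645751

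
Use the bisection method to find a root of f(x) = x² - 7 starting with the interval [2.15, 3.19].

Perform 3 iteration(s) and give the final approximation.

f(x) = x² - 7
Initial interval: [2.15, 3.19]

Iteration 1:
  c_1 = (2.150000 + 3.190000)/2 = 2.670000
  f(c_1) = f(2.670000) = 0.128900
  f(a) × f(c) < 0, new interval: [2.150000, 2.670000]
Iteration 2:
  c_2 = (2.150000 + 2.670000)/2 = 2.410000
  f(c_2) = f(2.410000) = -1.191900
  f(a) × f(c) ≥ 0, new interval: [2.410000, 2.670000]
Iteration 3:
  c_3 = (2.410000 + 2.670000)/2 = 2.540000
  f(c_3) = f(2.540000) = -0.548400
  f(a) × f(c) ≥ 0, new interval: [2.540000, 2.670000]

After 3 iteration(s), the approximation is c_3 = 2.540000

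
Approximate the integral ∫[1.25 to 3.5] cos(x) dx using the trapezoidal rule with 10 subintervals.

f(x) = cos(x)
a = 1.25, b = 3.5, n = 10
h = (b - a)/n = 0.225000

Trapezoidal rule: (h/2)[f(x₀) + 2f(x₁) + 2f(x₂) + ... + f(xₙ)]

x_0 = 1.2500, f(x_0) = 0.315322, coefficient = 1
x_1 = 1.4750, f(x_1) = 0.095650, coefficient = 2
x_2 = 1.7000, f(x_2) = -0.128844, coefficient = 2
x_3 = 1.9250, f(x_3) = -0.346844, coefficient = 2
x_4 = 2.1500, f(x_4) = -0.547358, coefficient = 2
x_5 = 2.3750, f(x_5) = -0.720278, coefficient = 2
x_6 = 2.6000, f(x_6) = -0.856889, coefficient = 2
x_7 = 2.8250, f(x_7) = -0.950302, coefficient = 2
x_8 = 3.0500, f(x_8) = -0.995808, coefficient = 2
x_9 = 3.2750, f(x_9) = -0.991114, coefficient = 2
x_10 = 3.5000, f(x_10) = -0.936457, coefficient = 1

I ≈ (0.225000/2) × -11.504710 = -1.294280
Exact value: -1.299768
Error: 0.005488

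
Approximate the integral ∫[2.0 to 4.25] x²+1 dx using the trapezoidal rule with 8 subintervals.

f(x) = x²+1
a = 2.0, b = 4.25, n = 8
h = (b - a)/n = 0.281250

Trapezoidal rule: (h/2)[f(x₀) + 2f(x₁) + 2f(x₂) + ... + f(xₙ)]

x_0 = 2.0000, f(x_0) = 5.000000, coefficient = 1
x_1 = 2.2812, f(x_1) = 6.204102, coefficient = 2
x_2 = 2.5625, f(x_2) = 7.566406, coefficient = 2
x_3 = 2.8438, f(x_3) = 9.086914, coefficient = 2
x_4 = 3.1250, f(x_4) = 10.765625, coefficient = 2
x_5 = 3.4062, f(x_5) = 12.602539, coefficient = 2
x_6 = 3.6875, f(x_6) = 14.597656, coefficient = 2
x_7 = 3.9688, f(x_7) = 16.750977, coefficient = 2
x_8 = 4.2500, f(x_8) = 19.062500, coefficient = 1

I ≈ (0.281250/2) × 179.210938 = 25.201538
Exact value: 25.171875
Error: 0.029663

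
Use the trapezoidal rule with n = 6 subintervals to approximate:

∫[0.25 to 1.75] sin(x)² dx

f(x) = sin(x)²
a = 0.25, b = 1.75, n = 6
h = (b - a)/n = 0.250000

Trapezoidal rule: (h/2)[f(x₀) + 2f(x₁) + 2f(x₂) + ... + f(xₙ)]

x_0 = 0.2500, f(x_0) = 0.061209, coefficient = 1
x_1 = 0.5000, f(x_1) = 0.229849, coefficient = 2
x_2 = 0.7500, f(x_2) = 0.464631, coefficient = 2
x_3 = 1.0000, f(x_3) = 0.708073, coefficient = 2
x_4 = 1.2500, f(x_4) = 0.900572, coefficient = 2
x_5 = 1.5000, f(x_5) = 0.994996, coefficient = 2
x_6 = 1.7500, f(x_6) = 0.968228, coefficient = 1

I ≈ (0.250000/2) × 7.625681 = 0.953210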